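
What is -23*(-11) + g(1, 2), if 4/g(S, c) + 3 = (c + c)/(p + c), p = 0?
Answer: 249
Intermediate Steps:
g(S, c) = -4 (g(S, c) = 4/(-3 + (c + c)/(0 + c)) = 4/(-3 + (2*c)/c) = 4/(-3 + 2) = 4/(-1) = 4*(-1) = -4)
-23*(-11) + g(1, 2) = -23*(-11) - 4 = 253 - 4 = 249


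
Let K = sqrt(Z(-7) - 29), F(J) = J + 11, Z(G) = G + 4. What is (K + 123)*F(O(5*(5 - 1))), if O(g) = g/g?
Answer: 1476 + 48*I*sqrt(2) ≈ 1476.0 + 67.882*I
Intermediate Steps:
O(g) = 1
Z(G) = 4 + G
F(J) = 11 + J
K = 4*I*sqrt(2) (K = sqrt((4 - 7) - 29) = sqrt(-3 - 29) = sqrt(-32) = 4*I*sqrt(2) ≈ 5.6569*I)
(K + 123)*F(O(5*(5 - 1))) = (4*I*sqrt(2) + 123)*(11 + 1) = (123 + 4*I*sqrt(2))*12 = 1476 + 48*I*sqrt(2)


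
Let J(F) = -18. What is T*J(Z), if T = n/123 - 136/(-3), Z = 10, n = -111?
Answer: -32790/41 ≈ -799.76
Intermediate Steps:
T = 5465/123 (T = -111/123 - 136/(-3) = -111*1/123 - 136*(-⅓) = -37/41 + 136/3 = 5465/123 ≈ 44.431)
T*J(Z) = (5465/123)*(-18) = -32790/41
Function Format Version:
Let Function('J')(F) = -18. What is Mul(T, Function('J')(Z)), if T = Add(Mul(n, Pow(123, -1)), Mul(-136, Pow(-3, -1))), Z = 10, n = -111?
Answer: Rational(-32790, 41) ≈ -799.76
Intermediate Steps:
T = Rational(5465, 123) (T = Add(Mul(-111, Pow(123, -1)), Mul(-136, Pow(-3, -1))) = Add(Mul(-111, Rational(1, 123)), Mul(-136, Rational(-1, 3))) = Add(Rational(-37, 41), Rational(136, 3)) = Rational(5465, 123) ≈ 44.431)
Mul(T, Function('J')(Z)) = Mul(Rational(5465, 123), -18) = Rational(-32790, 41)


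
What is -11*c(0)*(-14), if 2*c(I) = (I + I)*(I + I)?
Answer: 0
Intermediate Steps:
c(I) = 2*I² (c(I) = ((I + I)*(I + I))/2 = ((2*I)*(2*I))/2 = (4*I²)/2 = 2*I²)
-11*c(0)*(-14) = -22*0²*(-14) = -22*0*(-14) = -11*0*(-14) = 0*(-14) = 0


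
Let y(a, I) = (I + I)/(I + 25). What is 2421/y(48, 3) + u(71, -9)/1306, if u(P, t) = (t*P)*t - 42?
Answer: 14760897/1306 ≈ 11302.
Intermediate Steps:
u(P, t) = -42 + P*t**2 (u(P, t) = (P*t)*t - 42 = P*t**2 - 42 = -42 + P*t**2)
y(a, I) = 2*I/(25 + I) (y(a, I) = (2*I)/(25 + I) = 2*I/(25 + I))
2421/y(48, 3) + u(71, -9)/1306 = 2421/((2*3/(25 + 3))) + (-42 + 71*(-9)**2)/1306 = 2421/((2*3/28)) + (-42 + 71*81)*(1/1306) = 2421/((2*3*(1/28))) + (-42 + 5751)*(1/1306) = 2421/(3/14) + 5709*(1/1306) = 2421*(14/3) + 5709/1306 = 11298 + 5709/1306 = 14760897/1306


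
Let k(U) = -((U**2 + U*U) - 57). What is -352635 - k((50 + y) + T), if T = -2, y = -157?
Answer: -328930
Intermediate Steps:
k(U) = 57 - 2*U**2 (k(U) = -((U**2 + U**2) - 57) = -(2*U**2 - 57) = -(-57 + 2*U**2) = 57 - 2*U**2)
-352635 - k((50 + y) + T) = -352635 - (57 - 2*((50 - 157) - 2)**2) = -352635 - (57 - 2*(-107 - 2)**2) = -352635 - (57 - 2*(-109)**2) = -352635 - (57 - 2*11881) = -352635 - (57 - 23762) = -352635 - 1*(-23705) = -352635 + 23705 = -328930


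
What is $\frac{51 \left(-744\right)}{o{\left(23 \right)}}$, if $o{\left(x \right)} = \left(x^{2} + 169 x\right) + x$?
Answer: $- \frac{37944}{4439} \approx -8.5479$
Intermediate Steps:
$o{\left(x \right)} = x^{2} + 170 x$
$\frac{51 \left(-744\right)}{o{\left(23 \right)}} = \frac{51 \left(-744\right)}{23 \left(170 + 23\right)} = - \frac{37944}{23 \cdot 193} = - \frac{37944}{4439}$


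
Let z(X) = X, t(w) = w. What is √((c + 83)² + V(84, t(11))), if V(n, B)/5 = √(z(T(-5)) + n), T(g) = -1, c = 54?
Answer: √(18769 + 5*√83) ≈ 137.17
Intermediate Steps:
V(n, B) = 5*√(-1 + n)
√((c + 83)² + V(84, t(11))) = √((54 + 83)² + 5*√(-1 + 84)) = √(137² + 5*√83) = √(18769 + 5*√83)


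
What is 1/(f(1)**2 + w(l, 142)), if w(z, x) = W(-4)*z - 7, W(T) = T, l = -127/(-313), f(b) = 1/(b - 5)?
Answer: -5008/42871 ≈ -0.11682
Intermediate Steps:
f(b) = 1/(-5 + b)
l = 127/313 (l = -127*(-1/313) = 127/313 ≈ 0.40575)
w(z, x) = -7 - 4*z (w(z, x) = -4*z - 7 = -7 - 4*z)
1/(f(1)**2 + w(l, 142)) = 1/((1/(-5 + 1))**2 + (-7 - 4*127/313)) = 1/((1/(-4))**2 + (-7 - 508/313)) = 1/((-1/4)**2 - 2699/313) = 1/(1/16 - 2699/313) = 1/(-42871/5008) = -5008/42871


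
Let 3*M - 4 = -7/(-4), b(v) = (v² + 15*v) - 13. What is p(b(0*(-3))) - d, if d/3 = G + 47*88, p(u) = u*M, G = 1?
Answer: -149231/12 ≈ -12436.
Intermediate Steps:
b(v) = -13 + v² + 15*v
M = 23/12 (M = 4/3 + (-7/(-4))/3 = 4/3 + (-7*(-¼))/3 = 4/3 + (⅓)*(7/4) = 4/3 + 7/12 = 23/12 ≈ 1.9167)
p(u) = 23*u/12 (p(u) = u*(23/12) = 23*u/12)
d = 12411 (d = 3*(1 + 47*88) = 3*(1 + 4136) = 3*4137 = 12411)
p(b(0*(-3))) - d = 23*(-13 + (0*(-3))² + 15*(0*(-3)))/12 - 1*12411 = 23*(-13 + 0² + 15*0)/12 - 12411 = 23*(-13 + 0 + 0)/12 - 12411 = (23/12)*(-13) - 12411 = -299/12 - 12411 = -149231/12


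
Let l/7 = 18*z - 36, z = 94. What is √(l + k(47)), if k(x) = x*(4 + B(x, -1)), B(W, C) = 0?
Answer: 2*√2945 ≈ 108.54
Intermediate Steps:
k(x) = 4*x (k(x) = x*(4 + 0) = x*4 = 4*x)
l = 11592 (l = 7*(18*94 - 36) = 7*(1692 - 36) = 7*1656 = 11592)
√(l + k(47)) = √(11592 + 4*47) = √(11592 + 188) = √11780 = 2*√2945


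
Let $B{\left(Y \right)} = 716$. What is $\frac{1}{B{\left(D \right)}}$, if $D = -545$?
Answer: $\frac{1}{716} \approx 0.0013966$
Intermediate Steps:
$\frac{1}{B{\left(D \right)}} = \frac{1}{716}$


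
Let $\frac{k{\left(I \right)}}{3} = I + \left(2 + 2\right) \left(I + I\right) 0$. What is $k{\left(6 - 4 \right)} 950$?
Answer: $5700$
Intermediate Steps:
$k{\left(I \right)} = 3 I$ ($k{\left(I \right)} = 3 \left(I + \left(2 + 2\right) \left(I + I\right) 0\right) = 3 \left(I + 4 \cdot 2 I 0\right) = 3 \left(I + 8 I 0\right) = 3 \left(I + 0\right) = 3 I$)
$k{\left(6 - 4 \right)} 950 = 3 \left(6 - 4\right) 950 = 3 \cdot 2 \cdot 950 = 6 \cdot 950 = 5700$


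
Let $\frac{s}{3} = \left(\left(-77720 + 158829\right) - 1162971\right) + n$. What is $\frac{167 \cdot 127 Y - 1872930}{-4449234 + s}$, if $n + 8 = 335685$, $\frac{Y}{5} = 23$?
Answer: $- \frac{566105}{6687789} \approx -0.084648$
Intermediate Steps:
$Y = 115$ ($Y = 5 \cdot 23 = 115$)
$n = 335677$ ($n = -8 + 335685 = 335677$)
$s = -2238555$ ($s = 3 \left(\left(\left(-77720 + 158829\right) - 1162971\right) + 335677\right) = 3 \left(\left(81109 - 1162971\right) + 335677\right) = 3 \left(-1081862 + 335677\right) = 3 \left(-746185\right) = -2238555$)
$\frac{167 \cdot 127 Y - 1872930}{-4449234 + s} = \frac{167 \cdot 127 \cdot 115 - 1872930}{-4449234 - 2238555} = \frac{21209 \cdot 115 - 1872930}{-6687789} = \left(2439035 - 1872930\right) \left(- \frac{1}{6687789}\right) = 566105 \left(- \frac{1}{6687789}\right) = - \frac{566105}{6687789}$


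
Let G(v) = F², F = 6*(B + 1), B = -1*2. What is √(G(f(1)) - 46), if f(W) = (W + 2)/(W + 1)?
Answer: I*√10 ≈ 3.1623*I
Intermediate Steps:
B = -2
F = -6 (F = 6*(-2 + 1) = 6*(-1) = -6)
f(W) = (2 + W)/(1 + W)
G(v) = 36 (G(v) = (-6)² = 36)
√(G(f(1)) - 46) = √(36 - 46) = √(-10) = I*√10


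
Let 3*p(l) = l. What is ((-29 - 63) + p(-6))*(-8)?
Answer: 752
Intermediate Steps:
p(l) = l/3
((-29 - 63) + p(-6))*(-8) = ((-29 - 63) + (⅓)*(-6))*(-8) = (-92 - 2)*(-8) = -94*(-8) = 752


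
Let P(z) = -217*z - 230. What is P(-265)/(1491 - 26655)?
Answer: -57275/25164 ≈ -2.2761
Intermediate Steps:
P(z) = -230 - 217*z
P(-265)/(1491 - 26655) = (-230 - 217*(-265))/(1491 - 26655) = (-230 + 57505)/(-25164) = 57275*(-1/25164) = -57275/25164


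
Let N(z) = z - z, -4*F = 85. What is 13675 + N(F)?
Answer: 13675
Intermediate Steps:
F = -85/4 (F = -1/4*85 = -85/4 ≈ -21.250)
N(z) = 0
13675 + N(F) = 13675 + 0 = 13675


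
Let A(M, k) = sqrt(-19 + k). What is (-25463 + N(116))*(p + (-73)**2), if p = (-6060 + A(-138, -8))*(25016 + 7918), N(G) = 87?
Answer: 5064407866336 - 2507199552*I*sqrt(3) ≈ 5.0644e+12 - 4.3426e+9*I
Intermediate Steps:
p = -199580040 + 98802*I*sqrt(3) (p = (-6060 + sqrt(-19 - 8))*(25016 + 7918) = (-6060 + sqrt(-27))*32934 = (-6060 + 3*I*sqrt(3))*32934 = -199580040 + 98802*I*sqrt(3) ≈ -1.9958e+8 + 1.7113e+5*I)
(-25463 + N(116))*(p + (-73)**2) = (-25463 + 87)*((-199580040 + 98802*I*sqrt(3)) + (-73)**2) = -25376*((-199580040 + 98802*I*sqrt(3)) + 5329) = -25376*(-199574711 + 98802*I*sqrt(3)) = 5064407866336 - 2507199552*I*sqrt(3)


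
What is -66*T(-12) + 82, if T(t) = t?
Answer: 874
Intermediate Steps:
-66*T(-12) + 82 = -66*(-12) + 82 = 792 + 82 = 874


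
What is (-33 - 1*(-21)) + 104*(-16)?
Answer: -1676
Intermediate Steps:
(-33 - 1*(-21)) + 104*(-16) = (-33 + 21) - 1664 = -12 - 1664 = -1676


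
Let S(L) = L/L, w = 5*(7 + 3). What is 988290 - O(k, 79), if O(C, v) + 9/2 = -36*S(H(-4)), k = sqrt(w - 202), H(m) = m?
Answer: 1976661/2 ≈ 9.8833e+5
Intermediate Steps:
w = 50 (w = 5*10 = 50)
S(L) = 1
k = 2*I*sqrt(38) (k = sqrt(50 - 202) = sqrt(-152) = 2*I*sqrt(38) ≈ 12.329*I)
O(C, v) = -81/2 (O(C, v) = -9/2 - 36*1 = -9/2 - 36 = -81/2)
988290 - O(k, 79) = 988290 - 1*(-81/2) = 988290 + 81/2 = 1976661/2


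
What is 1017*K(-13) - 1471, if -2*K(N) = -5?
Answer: 2143/2 ≈ 1071.5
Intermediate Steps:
K(N) = 5/2 (K(N) = -½*(-5) = 5/2)
1017*K(-13) - 1471 = 1017*(5/2) - 1471 = 5085/2 - 1471 = 2143/2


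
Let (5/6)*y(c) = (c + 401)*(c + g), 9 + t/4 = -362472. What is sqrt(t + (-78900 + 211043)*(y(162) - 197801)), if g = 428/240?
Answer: I*sqrt(1151757758814)/10 ≈ 1.0732e+5*I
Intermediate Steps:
g = 107/60 (g = 428*(1/240) = 107/60 ≈ 1.7833)
t = -1449924 (t = -36 + 4*(-362472) = -36 - 1449888 = -1449924)
y(c) = 6*(401 + c)*(107/60 + c)/5 (y(c) = 6*((c + 401)*(c + 107/60))/5 = 6*((401 + c)*(107/60 + c))/5 = 6*(401 + c)*(107/60 + c)/5)
sqrt(t + (-78900 + 211043)*(y(162) - 197801)) = sqrt(-1449924 + (-78900 + 211043)*((42907/50 + (6/5)*162**2 + (24167/50)*162) - 197801)) = sqrt(-1449924 + 132143*((42907/50 + (6/5)*26244 + 1957527/25) - 197801)) = sqrt(-1449924 + 132143*((42907/50 + 157464/5 + 1957527/25) - 197801)) = sqrt(-1449924 + 132143*(5532601/50 - 197801)) = sqrt(-1449924 + 132143*(-4357449/50)) = sqrt(-1449924 - 575806383207/50) = sqrt(-575878879407/50) = I*sqrt(1151757758814)/10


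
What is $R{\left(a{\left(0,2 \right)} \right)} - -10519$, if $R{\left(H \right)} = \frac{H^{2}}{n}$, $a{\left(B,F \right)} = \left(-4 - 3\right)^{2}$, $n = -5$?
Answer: $\frac{50194}{5} \approx 10039.0$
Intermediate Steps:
$a{\left(B,F \right)} = 49$ ($a{\left(B,F \right)} = \left(-7\right)^{2} = 49$)
$R{\left(H \right)} = - \frac{H^{2}}{5}$ ($R{\left(H \right)} = \frac{H^{2}}{-5} = - \frac{H^{2}}{5}$)
$R{\left(a{\left(0,2 \right)} \right)} - -10519 = - \frac{49^{2}}{5} - -10519 = \left(- \frac{1}{5}\right) 2401 + 10519 = - \frac{2401}{5} + 10519 = \frac{50194}{5}$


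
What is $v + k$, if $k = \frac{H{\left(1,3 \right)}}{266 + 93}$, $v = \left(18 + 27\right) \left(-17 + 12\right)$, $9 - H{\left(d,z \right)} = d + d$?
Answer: $- \frac{80768}{359} \approx -224.98$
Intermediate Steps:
$H{\left(d,z \right)} = 9 - 2 d$ ($H{\left(d,z \right)} = 9 - \left(d + d\right) = 9 - 2 d$)
$v = -225$ ($v = 45 \left(-5\right) = -225$)
$k = \frac{7}{359}$ ($k = \frac{9 - 2}{266 + 93} = \frac{9 - 2}{359} = \frac{1}{359} \cdot 7 = \frac{7}{359} \approx 0.019499$)
$v + k = -225 + \frac{7}{359} = - \frac{80768}{359}$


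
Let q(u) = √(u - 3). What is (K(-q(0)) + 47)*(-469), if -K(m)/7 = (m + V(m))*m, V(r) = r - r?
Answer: -31892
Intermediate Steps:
V(r) = 0
q(u) = √(-3 + u)
K(m) = -7*m² (K(m) = -7*(m + 0)*m = -7*m*m = -7*m²)
(K(-q(0)) + 47)*(-469) = (-7*(-√(-3 + 0))² + 47)*(-469) = (-7*(-√(-3))² + 47)*(-469) = (-7*(-I*√3)² + 47)*(-469) = (-7*(-3) + 47)*(-469) = (21 + 47)*(-469) = 68*(-469) = -31892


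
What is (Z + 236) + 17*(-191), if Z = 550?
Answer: -2461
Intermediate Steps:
(Z + 236) + 17*(-191) = (550 + 236) + 17*(-191) = 786 - 3247 = -2461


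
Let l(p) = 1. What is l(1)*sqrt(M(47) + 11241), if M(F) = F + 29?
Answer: sqrt(11317) ≈ 106.38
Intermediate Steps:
M(F) = 29 + F
l(1)*sqrt(M(47) + 11241) = 1*sqrt((29 + 47) + 11241) = 1*sqrt(76 + 11241) = 1*sqrt(11317) = sqrt(11317)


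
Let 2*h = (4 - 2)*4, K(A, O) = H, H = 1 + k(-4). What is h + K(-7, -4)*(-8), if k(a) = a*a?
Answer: -132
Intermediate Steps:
k(a) = a**2
H = 17 (H = 1 + (-4)**2 = 1 + 16 = 17)
K(A, O) = 17
h = 4 (h = ((4 - 2)*4)/2 = (2*4)/2 = (1/2)*8 = 4)
h + K(-7, -4)*(-8) = 4 + 17*(-8) = 4 - 136 = -132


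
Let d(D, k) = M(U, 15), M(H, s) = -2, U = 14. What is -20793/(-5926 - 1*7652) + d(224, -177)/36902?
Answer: 127879355/83509226 ≈ 1.5313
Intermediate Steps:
d(D, k) = -2
-20793/(-5926 - 1*7652) + d(224, -177)/36902 = -20793/(-5926 - 1*7652) - 2/36902 = -20793/(-5926 - 7652) - 2*1/36902 = -20793/(-13578) - 1/18451 = -20793*(-1/13578) - 1/18451 = 6931/4526 - 1/18451 = 127879355/83509226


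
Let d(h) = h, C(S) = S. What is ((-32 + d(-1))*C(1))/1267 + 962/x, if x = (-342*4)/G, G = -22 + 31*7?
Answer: -39620279/288876 ≈ -137.15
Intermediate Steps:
G = 195 (G = -22 + 217 = 195)
x = -456/65 (x = -342*4/195 = -1368*1/195 = -456/65 ≈ -7.0154)
((-32 + d(-1))*C(1))/1267 + 962/x = ((-32 - 1)*1)/1267 + 962/(-456/65) = -33*1*(1/1267) + 962*(-65/456) = -33*1/1267 - 31265/228 = -33/1267 - 31265/228 = -39620279/288876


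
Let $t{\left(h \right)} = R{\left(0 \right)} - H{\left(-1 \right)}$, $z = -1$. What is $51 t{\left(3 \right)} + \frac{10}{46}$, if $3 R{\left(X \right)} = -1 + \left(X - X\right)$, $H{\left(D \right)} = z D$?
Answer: $- \frac{1559}{23} \approx -67.783$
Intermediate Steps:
$H{\left(D \right)} = - D$
$R{\left(X \right)} = - \frac{1}{3}$ ($R{\left(X \right)} = \frac{-1 + \left(X - X\right)}{3} = \frac{-1 + 0}{3} = \frac{1}{3} \left(-1\right) = - \frac{1}{3}$)
$t{\left(h \right)} = - \frac{4}{3}$ ($t{\left(h \right)} = - \frac{1}{3} - \left(-1\right) \left(-1\right) = - \frac{1}{3} - 1 = - \frac{4}{3}$)
$51 t{\left(3 \right)} + \frac{10}{46} = 51 \left(- \frac{4}{3}\right) + \frac{10}{46} = -68 + 10 \cdot \frac{1}{46} = -68 + \frac{5}{23} = - \frac{1559}{23}$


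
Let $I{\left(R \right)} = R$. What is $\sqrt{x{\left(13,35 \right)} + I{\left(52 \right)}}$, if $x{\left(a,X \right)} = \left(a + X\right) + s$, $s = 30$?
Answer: $\sqrt{130} \approx 11.402$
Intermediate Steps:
$x{\left(a,X \right)} = 30 + X + a$ ($x{\left(a,X \right)} = \left(a + X\right) + 30 = \left(X + a\right) + 30 = 30 + X + a$)
$\sqrt{x{\left(13,35 \right)} + I{\left(52 \right)}} = \sqrt{\left(30 + 35 + 13\right) + 52} = \sqrt{78 + 52} = \sqrt{130}$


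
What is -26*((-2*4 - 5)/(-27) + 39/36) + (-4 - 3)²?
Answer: 449/54 ≈ 8.3148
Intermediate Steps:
-26*((-2*4 - 5)/(-27) + 39/36) + (-4 - 3)² = -26*((-8 - 5)*(-1/27) + 39*(1/36)) + (-7)² = -26*(-13*(-1/27) + 13/12) + 49 = -26*(13/27 + 13/12) + 49 = -26*169/108 + 49 = -2197/54 + 49 = 449/54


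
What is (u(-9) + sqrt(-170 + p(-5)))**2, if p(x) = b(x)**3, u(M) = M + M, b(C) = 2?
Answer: 162 - 324*I*sqrt(2) ≈ 162.0 - 458.21*I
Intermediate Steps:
u(M) = 2*M
p(x) = 8 (p(x) = 2**3 = 8)
(u(-9) + sqrt(-170 + p(-5)))**2 = (2*(-9) + sqrt(-170 + 8))**2 = (-18 + sqrt(-162))**2 = (-18 + 9*I*sqrt(2))**2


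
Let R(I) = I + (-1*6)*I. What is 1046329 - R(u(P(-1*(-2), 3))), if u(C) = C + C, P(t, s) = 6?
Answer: 1046389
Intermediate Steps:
u(C) = 2*C
R(I) = -5*I (R(I) = I - 6*I = -5*I)
1046329 - R(u(P(-1*(-2), 3))) = 1046329 - (-5)*2*6 = 1046329 - (-5)*12 = 1046329 - 1*(-60) = 1046329 + 60 = 1046389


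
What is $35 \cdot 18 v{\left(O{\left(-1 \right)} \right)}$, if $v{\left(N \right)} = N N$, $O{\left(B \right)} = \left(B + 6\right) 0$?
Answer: $0$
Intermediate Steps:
$O{\left(B \right)} = 0$ ($O{\left(B \right)} = \left(6 + B\right) 0 = 0$)
$v{\left(N \right)} = N^{2}$
$35 \cdot 18 v{\left(O{\left(-1 \right)} \right)} = 35 \cdot 18 \cdot 0^{2} = 630 \cdot 0 = 0$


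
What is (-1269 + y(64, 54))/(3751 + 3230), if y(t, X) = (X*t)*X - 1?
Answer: 14258/537 ≈ 26.551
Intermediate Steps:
y(t, X) = -1 + t*X² (y(t, X) = t*X² - 1 = -1 + t*X²)
(-1269 + y(64, 54))/(3751 + 3230) = (-1269 + (-1 + 64*54²))/(3751 + 3230) = (-1269 + (-1 + 64*2916))/6981 = (-1269 + (-1 + 186624))*(1/6981) = (-1269 + 186623)*(1/6981) = 185354*(1/6981) = 14258/537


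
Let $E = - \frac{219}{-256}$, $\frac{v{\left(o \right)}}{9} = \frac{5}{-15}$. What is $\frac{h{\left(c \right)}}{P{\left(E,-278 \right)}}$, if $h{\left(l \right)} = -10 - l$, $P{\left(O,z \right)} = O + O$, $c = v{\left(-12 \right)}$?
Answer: $- \frac{896}{219} \approx -4.0913$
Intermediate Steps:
$v{\left(o \right)} = -3$ ($v{\left(o \right)} = 9 \frac{5}{-15} = 9 \cdot 5 \left(- \frac{1}{15}\right) = 9 \left(- \frac{1}{3}\right) = -3$)
$c = -3$
$E = \frac{219}{256}$ ($E = \left(-219\right) \left(- \frac{1}{256}\right) = \frac{219}{256} \approx 0.85547$)
$P{\left(O,z \right)} = 2 O$
$\frac{h{\left(c \right)}}{P{\left(E,-278 \right)}} = \frac{-10 - -3}{2 \cdot \frac{219}{256}} = \frac{-10 + 3}{\frac{219}{128}} = \left(-7\right) \frac{128}{219} = - \frac{896}{219}$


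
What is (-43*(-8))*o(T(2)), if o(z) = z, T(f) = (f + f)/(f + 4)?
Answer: 688/3 ≈ 229.33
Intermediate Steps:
T(f) = 2*f/(4 + f) (T(f) = (2*f)/(4 + f) = 2*f/(4 + f))
(-43*(-8))*o(T(2)) = (-43*(-8))*(2*2/(4 + 2)) = 344*(2*2/6) = 344*(2*2*(⅙)) = 344*(⅔) = 688/3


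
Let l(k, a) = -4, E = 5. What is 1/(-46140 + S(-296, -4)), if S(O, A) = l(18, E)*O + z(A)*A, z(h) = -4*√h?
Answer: -11239/505260740 - 2*I/126315185 ≈ -2.2244e-5 - 1.5833e-8*I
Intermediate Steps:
S(O, A) = -4*O - 4*A^(3/2) (S(O, A) = -4*O + (-4*√A)*A = -4*O - 4*A^(3/2))
1/(-46140 + S(-296, -4)) = 1/(-46140 + (-4*(-296) - (-32)*I)) = 1/(-46140 + (1184 - (-32)*I)) = 1/(-46140 + (1184 + 32*I)) = 1/(-44956 + 32*I) = (-44956 - 32*I)/2021042960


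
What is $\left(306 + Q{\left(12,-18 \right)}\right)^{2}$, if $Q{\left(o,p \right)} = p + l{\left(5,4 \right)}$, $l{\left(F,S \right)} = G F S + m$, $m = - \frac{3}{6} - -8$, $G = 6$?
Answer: $\frac{690561}{4} \approx 1.7264 \cdot 10^{5}$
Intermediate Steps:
$m = \frac{15}{2}$ ($m = \left(-3\right) \frac{1}{6} + 8 = - \frac{1}{2} + 8 = \frac{15}{2} \approx 7.5$)
$l{\left(F,S \right)} = \frac{15}{2} + 6 F S$ ($l{\left(F,S \right)} = 6 F S + \frac{15}{2} = \frac{15}{2} + 6 F S$)
$Q{\left(o,p \right)} = \frac{255}{2} + p$ ($Q{\left(o,p \right)} = p + \left(\frac{15}{2} + 6 \cdot 5 \cdot 4\right) = p + \left(\frac{15}{2} + 120\right) = p + \frac{255}{2} = \frac{255}{2} + p$)
$\left(306 + Q{\left(12,-18 \right)}\right)^{2} = \left(306 + \left(\frac{255}{2} - 18\right)\right)^{2} = \left(306 + \frac{219}{2}\right)^{2} = \left(\frac{831}{2}\right)^{2} = \frac{690561}{4}$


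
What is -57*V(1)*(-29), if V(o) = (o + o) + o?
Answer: 4959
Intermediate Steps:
V(o) = 3*o (V(o) = 2*o + o = 3*o)
-57*V(1)*(-29) = -171*(-29) = 4959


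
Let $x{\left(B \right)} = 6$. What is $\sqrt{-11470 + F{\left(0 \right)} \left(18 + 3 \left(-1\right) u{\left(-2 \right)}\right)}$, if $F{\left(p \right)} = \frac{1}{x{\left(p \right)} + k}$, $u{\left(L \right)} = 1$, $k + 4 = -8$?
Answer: $\frac{i \sqrt{45890}}{2} \approx 107.11 i$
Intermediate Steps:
$k = -12$ ($k = -4 - 8 = -12$)
$F{\left(p \right)} = - \frac{1}{6}$ ($F{\left(p \right)} = \frac{1}{6 - 12} = \frac{1}{-6} = - \frac{1}{6}$)
$\sqrt{-11470 + F{\left(0 \right)} \left(18 + 3 \left(-1\right) u{\left(-2 \right)}\right)} = \sqrt{-11470 - \frac{18 + 3 \left(-1\right) 1}{6}} = \sqrt{-11470 - \frac{18 - 3}{6}} = \sqrt{-11470 - \frac{5}{2}} = \sqrt{- \frac{22945}{2}} = \frac{i \sqrt{45890}}{2}$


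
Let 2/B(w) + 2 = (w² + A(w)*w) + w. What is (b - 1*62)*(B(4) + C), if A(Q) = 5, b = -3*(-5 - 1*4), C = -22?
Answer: 14595/19 ≈ 768.16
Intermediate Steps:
b = 27 (b = -3*(-5 - 4) = -3*(-9) = 27)
B(w) = 2/(-2 + w² + 6*w) (B(w) = 2/(-2 + ((w² + 5*w) + w)) = 2/(-2 + (w² + 6*w)) = 2/(-2 + w² + 6*w))
(b - 1*62)*(B(4) + C) = (27 - 1*62)*(2/(-2 + 4² + 6*4) - 22) = (27 - 62)*(2/(-2 + 16 + 24) - 22) = -35*(2/38 - 22) = -35*(2*(1/38) - 22) = -35*(1/19 - 22) = -35*(-417/19) = 14595/19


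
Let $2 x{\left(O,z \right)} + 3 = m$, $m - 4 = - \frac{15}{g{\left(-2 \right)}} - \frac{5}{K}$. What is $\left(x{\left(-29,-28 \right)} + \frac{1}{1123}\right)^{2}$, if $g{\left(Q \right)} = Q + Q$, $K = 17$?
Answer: $\frac{115875564025}{23325841984} \approx 4.9677$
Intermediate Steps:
$g{\left(Q \right)} = 2 Q$
$m = \frac{507}{68}$ ($m = 4 - \left(- \frac{15}{4} + \frac{5}{17}\right) = 4 - \left(\frac{5}{17} + \frac{15}{-4}\right) = 4 - - \frac{235}{68} = 4 + \left(\frac{15}{4} - \frac{5}{17}\right) = 4 + \frac{235}{68} = \frac{507}{68} \approx 7.4559$)
$x{\left(O,z \right)} = \frac{303}{136}$ ($x{\left(O,z \right)} = - \frac{3}{2} + \frac{1}{2} \cdot \frac{507}{68} = - \frac{3}{2} + \frac{507}{136} = \frac{303}{136}$)
$\left(x{\left(-29,-28 \right)} + \frac{1}{1123}\right)^{2} = \left(\frac{303}{136} + \frac{1}{1123}\right)^{2} = \left(\frac{340405}{152728}\right)^{2} = \frac{115875564025}{23325841984}$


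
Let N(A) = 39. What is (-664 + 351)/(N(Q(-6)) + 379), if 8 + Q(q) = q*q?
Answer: -313/418 ≈ -0.74880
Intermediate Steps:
Q(q) = -8 + q**2 (Q(q) = -8 + q*q = -8 + q**2)
(-664 + 351)/(N(Q(-6)) + 379) = (-664 + 351)/(39 + 379) = -313/418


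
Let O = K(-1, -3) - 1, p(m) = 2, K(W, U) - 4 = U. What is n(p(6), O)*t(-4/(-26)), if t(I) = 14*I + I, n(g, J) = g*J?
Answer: 0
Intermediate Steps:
K(W, U) = 4 + U
O = 0 (O = (4 - 3) - 1 = 1 - 1 = 0)
n(g, J) = J*g
t(I) = 15*I
n(p(6), O)*t(-4/(-26)) = (0*2)*(15*(-4/(-26))) = 0*(15*(-4*(-1/26))) = 0*(15*(2/13)) = 0*(30/13) = 0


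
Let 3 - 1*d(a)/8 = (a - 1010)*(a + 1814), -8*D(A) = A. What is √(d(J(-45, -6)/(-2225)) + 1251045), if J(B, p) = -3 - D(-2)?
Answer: 3*√35002414069618/4450 ≈ 3988.5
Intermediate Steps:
D(A) = -A/8
J(B, p) = -13/4 (J(B, p) = -3 - (-1)*(-2)/8 = -3 - 1*¼ = -3 - ¼ = -13/4)
d(a) = 24 - 8*(-1010 + a)*(1814 + a) (d(a) = 24 - 8*(a - 1010)*(a + 1814) = 24 - 8*(-1010 + a)*(1814 + a))
√(d(J(-45, -6)/(-2225)) + 1251045) = √((14657144 - (-20904)/(-2225) - 8*(-13/4/(-2225))²) + 1251045) = √((14657144 - (-20904)*(-1)/2225 - 8*(-13/4*(-1/2225))²) + 1251045) = √((14657144 - 6432*13/8900 - 8*(13/8900)²) + 1251045) = √((14657144 - 20904/2225 - 8*169/79210000) + 1251045) = √((14657144 - 20904/2225 - 169/9901250) + 1251045) = √(145123954007031/9901250 + 1251045) = √(157510863313281/9901250) = 3*√35002414069618/4450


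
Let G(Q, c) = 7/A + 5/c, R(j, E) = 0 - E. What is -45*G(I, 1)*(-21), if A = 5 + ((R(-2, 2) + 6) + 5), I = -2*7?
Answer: 10395/2 ≈ 5197.5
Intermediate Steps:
I = -14
R(j, E) = -E
A = 14 (A = 5 + ((-1*2 + 6) + 5) = 5 + ((-2 + 6) + 5) = 5 + (4 + 5) = 5 + 9 = 14)
G(Q, c) = ½ + 5/c (G(Q, c) = 7/14 + 5/c = 7*(1/14) + 5/c = ½ + 5/c)
-45*G(I, 1)*(-21) = -45*(10 + 1)/(2*1)*(-21) = -45*11/2*(-21) = -495/2*(-21) = 10395/2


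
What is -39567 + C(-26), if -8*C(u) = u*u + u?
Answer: -158593/4 ≈ -39648.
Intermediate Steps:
C(u) = -u/8 - u²/8 (C(u) = -(u*u + u)/8 = -(u² + u)/8 = -(u + u²)/8 = -u/8 - u²/8)
-39567 + C(-26) = -39567 - ⅛*(-26)*(1 - 26) = -39567 - ⅛*(-26)*(-25) = -39567 - 325/4 = -158593/4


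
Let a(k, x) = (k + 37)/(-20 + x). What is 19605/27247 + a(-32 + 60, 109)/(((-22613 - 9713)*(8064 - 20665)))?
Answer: 710745034952525/987792395771258 ≈ 0.71953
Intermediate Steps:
a(k, x) = (37 + k)/(-20 + x)
19605/27247 + a(-32 + 60, 109)/(((-22613 - 9713)*(8064 - 20665))) = 19605/27247 + ((37 + (-32 + 60))/(-20 + 109))/(((-22613 - 9713)*(8064 - 20665))) = 19605*(1/27247) + ((37 + 28)/89)/((-32326*(-12601))) = 19605/27247 + ((1/89)*65)/407339926 = 19605/27247 + (65/89)*(1/407339926) = 19605/27247 + 65/36253253414 = 710745034952525/987792395771258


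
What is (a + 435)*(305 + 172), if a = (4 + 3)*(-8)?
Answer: 180783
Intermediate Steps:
a = -56 (a = 7*(-8) = -56)
(a + 435)*(305 + 172) = (-56 + 435)*(305 + 172) = 379*477 = 180783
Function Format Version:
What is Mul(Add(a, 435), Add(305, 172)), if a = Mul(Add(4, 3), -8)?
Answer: 180783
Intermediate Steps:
a = -56 (a = Mul(7, -8) = -56)
Mul(Add(a, 435), Add(305, 172)) = Mul(Add(-56, 435), Add(305, 172)) = Mul(379, 477) = 180783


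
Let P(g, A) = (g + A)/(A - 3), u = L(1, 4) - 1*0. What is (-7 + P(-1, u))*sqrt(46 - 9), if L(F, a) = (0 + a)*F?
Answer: -4*sqrt(37) ≈ -24.331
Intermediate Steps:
L(F, a) = F*a (L(F, a) = a*F = F*a)
u = 4 (u = 1*4 - 1*0 = 4 + 0 = 4)
P(g, A) = (A + g)/(-3 + A)
(-7 + P(-1, u))*sqrt(46 - 9) = (-7 + (4 - 1)/(-3 + 4))*sqrt(46 - 9) = (-7 + 3/1)*sqrt(37) = (-7 + 1*3)*sqrt(37) = (-7 + 3)*sqrt(37) = -4*sqrt(37)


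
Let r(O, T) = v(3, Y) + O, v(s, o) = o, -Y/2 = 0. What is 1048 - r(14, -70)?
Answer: 1034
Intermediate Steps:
Y = 0 (Y = -2*0 = 0)
r(O, T) = O (r(O, T) = 0 + O = O)
1048 - r(14, -70) = 1048 - 1*14 = 1048 - 14 = 1034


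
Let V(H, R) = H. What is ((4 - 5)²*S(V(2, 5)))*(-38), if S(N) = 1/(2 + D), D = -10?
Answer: 19/4 ≈ 4.7500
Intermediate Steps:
S(N) = -⅛ (S(N) = 1/(2 - 10) = 1/(-8) = -⅛)
((4 - 5)²*S(V(2, 5)))*(-38) = ((4 - 5)²*(-⅛))*(-38) = ((-1)²*(-⅛))*(-38) = (1*(-⅛))*(-38) = -⅛*(-38) = 19/4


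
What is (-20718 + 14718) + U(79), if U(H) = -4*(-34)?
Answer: -5864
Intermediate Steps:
U(H) = 136
(-20718 + 14718) + U(79) = (-20718 + 14718) + 136 = -6000 + 136 = -5864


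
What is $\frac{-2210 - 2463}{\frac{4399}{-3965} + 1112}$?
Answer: $- \frac{18528445}{4404681} \approx -4.2065$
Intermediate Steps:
$\frac{-2210 - 2463}{\frac{4399}{-3965} + 1112} = - \frac{4673}{4399 \left(- \frac{1}{3965}\right) + 1112} = - \frac{4673}{- \frac{4399}{3965} + 1112} = - \frac{4673}{\frac{4404681}{3965}} = \left(-4673\right) \frac{3965}{4404681} = - \frac{18528445}{4404681}$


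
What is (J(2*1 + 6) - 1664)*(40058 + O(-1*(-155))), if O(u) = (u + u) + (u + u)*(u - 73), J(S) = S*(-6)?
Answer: -112629056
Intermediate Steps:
J(S) = -6*S
O(u) = 2*u + 2*u*(-73 + u) (O(u) = 2*u + (2*u)*(-73 + u) = 2*u + 2*u*(-73 + u))
(J(2*1 + 6) - 1664)*(40058 + O(-1*(-155))) = (-6*(2*1 + 6) - 1664)*(40058 + 2*(-1*(-155))*(-72 - 1*(-155))) = (-6*(2 + 6) - 1664)*(40058 + 2*155*(-72 + 155)) = (-6*8 - 1664)*(40058 + 2*155*83) = (-48 - 1664)*(40058 + 25730) = -1712*65788 = -112629056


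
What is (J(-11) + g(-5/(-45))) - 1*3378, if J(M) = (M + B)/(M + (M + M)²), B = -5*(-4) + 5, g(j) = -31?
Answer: -1612443/473 ≈ -3409.0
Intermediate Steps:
B = 25 (B = 20 + 5 = 25)
J(M) = (25 + M)/(M + 4*M²) (J(M) = (M + 25)/(M + (M + M)²) = (25 + M)/(M + (2*M)²) = (25 + M)/(M + 4*M²))
(J(-11) + g(-5/(-45))) - 1*3378 = ((25 - 11)/((-11)*(1 + 4*(-11))) - 31) - 1*3378 = (-1/11*14/(1 - 44) - 31) - 3378 = (-1/11*14/(-43) - 31) - 3378 = (-1/11*(-1/43)*14 - 31) - 3378 = (14/473 - 31) - 3378 = -14649/473 - 3378 = -1612443/473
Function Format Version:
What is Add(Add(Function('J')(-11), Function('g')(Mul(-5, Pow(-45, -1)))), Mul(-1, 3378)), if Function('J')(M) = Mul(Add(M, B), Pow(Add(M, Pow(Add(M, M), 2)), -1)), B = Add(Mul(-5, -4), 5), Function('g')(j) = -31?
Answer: Rational(-1612443, 473) ≈ -3409.0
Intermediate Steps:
B = 25 (B = Add(20, 5) = 25)
Function('J')(M) = Mul(Pow(Add(M, Mul(4, Pow(M, 2))), -1), Add(25, M)) (Function('J')(M) = Mul(Add(M, 25), Pow(Add(M, Pow(Add(M, M), 2)), -1)) = Mul(Add(25, M), Pow(Add(M, Pow(Mul(2, M), 2)), -1)) = Mul(Add(25, M), Pow(Add(M, Mul(4, Pow(M, 2))), -1)) = Mul(Pow(Add(M, Mul(4, Pow(M, 2))), -1), Add(25, M)))
Add(Add(Function('J')(-11), Function('g')(Mul(-5, Pow(-45, -1)))), Mul(-1, 3378)) = Add(Add(Mul(Pow(-11, -1), Pow(Add(1, Mul(4, -11)), -1), Add(25, -11)), -31), Mul(-1, 3378)) = Add(Add(Mul(Rational(-1, 11), Pow(Add(1, -44), -1), 14), -31), -3378) = Add(Add(Mul(Rational(-1, 11), Pow(-43, -1), 14), -31), -3378) = Add(Add(Mul(Rational(-1, 11), Rational(-1, 43), 14), -31), -3378) = Add(Add(Rational(14, 473), -31), -3378) = Add(Rational(-14649, 473), -3378) = Rational(-1612443, 473)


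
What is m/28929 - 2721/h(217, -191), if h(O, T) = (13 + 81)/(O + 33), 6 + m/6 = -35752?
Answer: -3283186627/453221 ≈ -7244.1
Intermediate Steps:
m = -214548 (m = -36 + 6*(-35752) = -36 - 214512 = -214548)
h(O, T) = 94/(33 + O)
m/28929 - 2721/h(217, -191) = -214548/28929 - 2721/(94/(33 + 217)) = -214548*1/28929 - 2721/(94/250) = -71516/9643 - 2721/(94*(1/250)) = -71516/9643 - 2721/47/125 = -71516/9643 - 2721*125/47 = -71516/9643 - 340125/47 = -3283186627/453221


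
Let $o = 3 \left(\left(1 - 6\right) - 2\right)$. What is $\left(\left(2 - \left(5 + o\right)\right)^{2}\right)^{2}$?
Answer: $104976$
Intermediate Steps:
$o = -21$ ($o = 3 \left(\left(1 - 6\right) - 2\right) = 3 \left(-5 - 2\right) = 3 \left(-7\right) = -21$)
$\left(\left(2 - \left(5 + o\right)\right)^{2}\right)^{2} = \left(\left(2 - -16\right)^{2}\right)^{2} = \left(\left(2 + \left(21 - 5\right)\right)^{2}\right)^{2} = \left(\left(2 + 16\right)^{2}\right)^{2} = \left(18^{2}\right)^{2} = 324^{2} = 104976$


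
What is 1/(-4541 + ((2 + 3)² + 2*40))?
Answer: -1/4436 ≈ -0.00022543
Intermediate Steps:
1/(-4541 + ((2 + 3)² + 2*40)) = 1/(-4541 + (5² + 80)) = 1/(-4541 + (25 + 80)) = 1/(-4541 + 105) = 1/(-4436) = -1/4436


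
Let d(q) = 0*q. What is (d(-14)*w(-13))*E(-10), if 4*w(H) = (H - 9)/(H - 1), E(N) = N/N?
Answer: 0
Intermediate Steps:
d(q) = 0
E(N) = 1
w(H) = (-9 + H)/(4*(-1 + H)) (w(H) = ((H - 9)/(H - 1))/4 = ((-9 + H)/(-1 + H))/4 = (-9 + H)/(4*(-1 + H)))
(d(-14)*w(-13))*E(-10) = (0*((-9 - 13)/(4*(-1 - 13))))*1 = (0*((1/4)*(-22)/(-14)))*1 = (0*((1/4)*(-1/14)*(-22)))*1 = (0*(11/28))*1 = 0*1 = 0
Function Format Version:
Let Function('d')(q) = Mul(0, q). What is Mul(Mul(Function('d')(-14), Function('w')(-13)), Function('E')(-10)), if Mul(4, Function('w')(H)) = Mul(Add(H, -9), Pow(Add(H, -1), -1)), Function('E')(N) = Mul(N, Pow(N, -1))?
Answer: 0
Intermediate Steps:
Function('d')(q) = 0
Function('E')(N) = 1
Function('w')(H) = Mul(Rational(1, 4), Pow(Add(-1, H), -1), Add(-9, H)) (Function('w')(H) = Mul(Rational(1, 4), Mul(Add(H, -9), Pow(Add(H, -1), -1))) = Mul(Rational(1, 4), Mul(Add(-9, H), Pow(Add(-1, H), -1))) = Mul(Rational(1, 4), Mul(Pow(Add(-1, H), -1), Add(-9, H))) = Mul(Rational(1, 4), Pow(Add(-1, H), -1), Add(-9, H)))
Mul(Mul(Function('d')(-14), Function('w')(-13)), Function('E')(-10)) = Mul(Mul(0, Mul(Rational(1, 4), Pow(Add(-1, -13), -1), Add(-9, -13))), 1) = Mul(Mul(0, Mul(Rational(1, 4), Pow(-14, -1), -22)), 1) = Mul(Mul(0, Mul(Rational(1, 4), Rational(-1, 14), -22)), 1) = Mul(Mul(0, Rational(11, 28)), 1) = Mul(0, 1) = 0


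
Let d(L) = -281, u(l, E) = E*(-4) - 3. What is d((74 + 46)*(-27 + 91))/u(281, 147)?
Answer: 281/591 ≈ 0.47547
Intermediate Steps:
u(l, E) = -3 - 4*E (u(l, E) = -4*E - 3 = -3 - 4*E)
d((74 + 46)*(-27 + 91))/u(281, 147) = -281/(-3 - 4*147) = -281/(-3 - 588) = -281/(-591) = -281*(-1/591) = 281/591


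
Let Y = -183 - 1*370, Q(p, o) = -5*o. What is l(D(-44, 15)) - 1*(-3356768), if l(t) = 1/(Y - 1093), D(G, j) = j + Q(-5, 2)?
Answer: 5525240127/1646 ≈ 3.3568e+6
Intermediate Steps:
Y = -553 (Y = -183 - 370 = -553)
D(G, j) = -10 + j (D(G, j) = j - 5*2 = j - 10 = -10 + j)
l(t) = -1/1646 (l(t) = 1/(-553 - 1093) = 1/(-1646) = -1/1646)
l(D(-44, 15)) - 1*(-3356768) = -1/1646 - 1*(-3356768) = -1/1646 + 3356768 = 5525240127/1646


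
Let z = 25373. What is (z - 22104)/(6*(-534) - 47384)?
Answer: -3269/50588 ≈ -0.064620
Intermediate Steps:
(z - 22104)/(6*(-534) - 47384) = (25373 - 22104)/(6*(-534) - 47384) = 3269/(-3204 - 47384) = 3269/(-50588) = 3269*(-1/50588) = -3269/50588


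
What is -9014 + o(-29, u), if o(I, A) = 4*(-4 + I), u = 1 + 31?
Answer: -9146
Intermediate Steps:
u = 32
o(I, A) = -16 + 4*I
-9014 + o(-29, u) = -9014 + (-16 + 4*(-29)) = -9014 + (-16 - 116) = -9014 - 132 = -9146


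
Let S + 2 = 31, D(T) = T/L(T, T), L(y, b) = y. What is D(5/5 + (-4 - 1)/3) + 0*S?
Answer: 1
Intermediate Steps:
D(T) = 1 (D(T) = T/T = 1)
S = 29 (S = -2 + 31 = 29)
D(5/5 + (-4 - 1)/3) + 0*S = 1 + 0*29 = 1 + 0 = 1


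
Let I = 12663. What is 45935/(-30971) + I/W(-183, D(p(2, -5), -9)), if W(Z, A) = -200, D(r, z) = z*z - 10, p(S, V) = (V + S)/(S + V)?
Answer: -401372773/6194200 ≈ -64.798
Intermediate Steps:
p(S, V) = 1 (p(S, V) = (S + V)/(S + V) = 1)
D(r, z) = -10 + z² (D(r, z) = z² - 10 = -10 + z²)
45935/(-30971) + I/W(-183, D(p(2, -5), -9)) = 45935/(-30971) + 12663/(-200) = 45935*(-1/30971) + 12663*(-1/200) = -45935/30971 - 12663/200 = -401372773/6194200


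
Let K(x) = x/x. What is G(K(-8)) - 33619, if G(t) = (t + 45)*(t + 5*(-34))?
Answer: -41393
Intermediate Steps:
K(x) = 1
G(t) = (-170 + t)*(45 + t) (G(t) = (45 + t)*(t - 170) = (45 + t)*(-170 + t) = (-170 + t)*(45 + t))
G(K(-8)) - 33619 = (-7650 + 1² - 125*1) - 33619 = (-7650 + 1 - 125) - 33619 = -7774 - 33619 = -41393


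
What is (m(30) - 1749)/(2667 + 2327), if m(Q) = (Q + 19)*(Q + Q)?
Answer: 1191/4994 ≈ 0.23849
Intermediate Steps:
m(Q) = 2*Q*(19 + Q) (m(Q) = (19 + Q)*(2*Q) = 2*Q*(19 + Q))
(m(30) - 1749)/(2667 + 2327) = (2*30*(19 + 30) - 1749)/(2667 + 2327) = (2*30*49 - 1749)/4994 = (2940 - 1749)*(1/4994) = 1191*(1/4994) = 1191/4994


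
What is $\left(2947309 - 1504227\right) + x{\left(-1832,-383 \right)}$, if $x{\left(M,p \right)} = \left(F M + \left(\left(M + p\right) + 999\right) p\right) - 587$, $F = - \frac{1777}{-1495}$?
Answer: $\frac{2849537921}{1495} \approx 1.906 \cdot 10^{6}$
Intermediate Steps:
$F = \frac{1777}{1495}$ ($F = \left(-1777\right) \left(- \frac{1}{1495}\right) = \frac{1777}{1495} \approx 1.1886$)
$x{\left(M,p \right)} = -587 + \frac{1777 M}{1495} + p \left(999 + M + p\right)$ ($x{\left(M,p \right)} = \left(\frac{1777 M}{1495} + \left(\left(M + p\right) + 999\right) p\right) - 587 = \left(\frac{1777 M}{1495} + \left(999 + M + p\right) p\right) - 587 = \left(\frac{1777 M}{1495} + p \left(999 + M + p\right)\right) - 587 = -587 + \frac{1777 M}{1495} + p \left(999 + M + p\right)$)
$\left(2947309 - 1504227\right) + x{\left(-1832,-383 \right)} = \left(2947309 - 1504227\right) + \left(-587 + \left(-383\right)^{2} + 999 \left(-383\right) + \frac{1777}{1495} \left(-1832\right) - -701656\right) = 1443082 - - \frac{692130331}{1495} = 1443082 + \frac{692130331}{1495} = \frac{2849537921}{1495}$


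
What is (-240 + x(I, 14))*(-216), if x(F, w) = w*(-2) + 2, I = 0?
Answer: 57456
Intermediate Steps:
x(F, w) = 2 - 2*w (x(F, w) = -2*w + 2 = 2 - 2*w)
(-240 + x(I, 14))*(-216) = (-240 + (2 - 2*14))*(-216) = (-240 + (2 - 28))*(-216) = (-240 - 26)*(-216) = -266*(-216) = 57456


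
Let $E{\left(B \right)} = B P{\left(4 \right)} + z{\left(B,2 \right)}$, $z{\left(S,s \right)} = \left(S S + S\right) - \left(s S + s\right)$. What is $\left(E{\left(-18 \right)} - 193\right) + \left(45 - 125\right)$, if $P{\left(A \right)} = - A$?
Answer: $139$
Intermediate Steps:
$z{\left(S,s \right)} = S + S^{2} - s - S s$ ($z{\left(S,s \right)} = \left(S^{2} + S\right) - \left(S s + s\right) = \left(S + S^{2}\right) - \left(s + S s\right) = S + S^{2} - s - S s$)
$E{\left(B \right)} = -2 + B^{2} - 5 B$ ($E{\left(B \right)} = B \left(\left(-1\right) 4\right) + \left(B + B^{2} - 2 - B 2\right) = B \left(-4\right) + \left(B + B^{2} - 2 - 2 B\right) = - 4 B - \left(2 + B - B^{2}\right) = -2 + B^{2} - 5 B$)
$\left(E{\left(-18 \right)} - 193\right) + \left(45 - 125\right) = \left(\left(-2 + \left(-18\right)^{2} - -90\right) - 193\right) + \left(45 - 125\right) = \left(\left(-2 + 324 + 90\right) - 193\right) - 80 = \left(412 - 193\right) - 80 = 219 - 80 = 139$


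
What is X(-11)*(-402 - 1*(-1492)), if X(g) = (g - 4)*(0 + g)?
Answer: 179850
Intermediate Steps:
X(g) = g*(-4 + g) (X(g) = (-4 + g)*g = g*(-4 + g))
X(-11)*(-402 - 1*(-1492)) = (-11*(-4 - 11))*(-402 - 1*(-1492)) = (-11*(-15))*(-402 + 1492) = 165*1090 = 179850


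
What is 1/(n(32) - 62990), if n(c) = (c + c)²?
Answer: -1/58894 ≈ -1.6980e-5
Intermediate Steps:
n(c) = 4*c² (n(c) = (2*c)² = 4*c²)
1/(n(32) - 62990) = 1/(4*32² - 62990) = 1/(4*1024 - 62990) = 1/(4096 - 62990) = 1/(-58894) = -1/58894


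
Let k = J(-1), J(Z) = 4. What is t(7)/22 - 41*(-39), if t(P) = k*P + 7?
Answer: 35213/22 ≈ 1600.6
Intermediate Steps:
k = 4
t(P) = 7 + 4*P (t(P) = 4*P + 7 = 7 + 4*P)
t(7)/22 - 41*(-39) = (7 + 4*7)/22 - 41*(-39) = (7 + 28)*(1/22) + 1599 = 35*(1/22) + 1599 = 35/22 + 1599 = 35213/22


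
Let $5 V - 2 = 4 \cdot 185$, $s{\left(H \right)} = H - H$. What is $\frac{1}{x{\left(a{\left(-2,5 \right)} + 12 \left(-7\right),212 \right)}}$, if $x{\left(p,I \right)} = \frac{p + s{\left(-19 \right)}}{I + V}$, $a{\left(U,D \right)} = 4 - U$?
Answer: $- \frac{901}{195} \approx -4.6205$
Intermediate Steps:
$s{\left(H \right)} = 0$
$V = \frac{742}{5}$ ($V = \frac{2}{5} + \frac{4 \cdot 185}{5} = \frac{2}{5} + \frac{1}{5} \cdot 740 = \frac{2}{5} + 148 = \frac{742}{5} \approx 148.4$)
$x{\left(p,I \right)} = \frac{p}{\frac{742}{5} + I}$ ($x{\left(p,I \right)} = \frac{p + 0}{I + \frac{742}{5}} = \frac{p}{\frac{742}{5} + I}$)
$\frac{1}{x{\left(a{\left(-2,5 \right)} + 12 \left(-7\right),212 \right)}} = \frac{1}{5 \left(\left(4 - -2\right) + 12 \left(-7\right)\right) \frac{1}{742 + 5 \cdot 212}} = \frac{1}{5 \left(\left(4 + 2\right) - 84\right) \frac{1}{742 + 1060}} = \frac{1}{5 \left(6 - 84\right) \frac{1}{1802}} = \frac{1}{5 \left(-78\right) \frac{1}{1802}} = \frac{1}{- \frac{195}{901}} = - \frac{901}{195}$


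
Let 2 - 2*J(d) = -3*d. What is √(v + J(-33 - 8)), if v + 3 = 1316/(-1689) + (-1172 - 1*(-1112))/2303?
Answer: I*√79425007102110/1111362 ≈ 8.0191*I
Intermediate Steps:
v = -14801389/3889767 (v = -3 + (1316/(-1689) + (-1172 - 1*(-1112))/2303) = -3 + (1316*(-1/1689) + (-1172 + 1112)*(1/2303)) = -3 + (-1316/1689 - 60*1/2303) = -3 + (-1316/1689 - 60/2303) = -3 - 3132088/3889767 = -14801389/3889767 ≈ -3.8052)
J(d) = 1 + 3*d/2 (J(d) = 1 - (-3)*d/2 = 1 + 3*d/2)
√(v + J(-33 - 8)) = √(-14801389/3889767 + (1 + 3*(-33 - 8)/2)) = √(-14801389/3889767 + (1 + (3/2)*(-41))) = √(-14801389/3889767 + (1 - 123/2)) = √(-14801389/3889767 - 121/2) = √(-500264585/7779534) = I*√79425007102110/1111362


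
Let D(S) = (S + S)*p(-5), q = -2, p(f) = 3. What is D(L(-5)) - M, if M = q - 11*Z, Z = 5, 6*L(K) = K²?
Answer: 82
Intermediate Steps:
L(K) = K²/6
D(S) = 6*S (D(S) = (S + S)*3 = (2*S)*3 = 6*S)
M = -57 (M = -2 - 11*5 = -2 - 55 = -57)
D(L(-5)) - M = 6*((⅙)*(-5)²) - 1*(-57) = 6*((⅙)*25) + 57 = 6*(25/6) + 57 = 25 + 57 = 82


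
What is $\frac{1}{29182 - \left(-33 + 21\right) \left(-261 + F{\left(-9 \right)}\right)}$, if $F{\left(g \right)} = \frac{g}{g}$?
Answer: $\frac{1}{26062} \approx 3.837 \cdot 10^{-5}$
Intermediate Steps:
$F{\left(g \right)} = 1$
$\frac{1}{29182 - \left(-33 + 21\right) \left(-261 + F{\left(-9 \right)}\right)} = \frac{1}{29182 - \left(-33 + 21\right) \left(-261 + 1\right)} = \frac{1}{29182 - \left(-12\right) \left(-260\right)} = \frac{1}{29182 - 3120} = \frac{1}{26062}$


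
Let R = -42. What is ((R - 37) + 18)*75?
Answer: -4575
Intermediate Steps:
((R - 37) + 18)*75 = ((-42 - 37) + 18)*75 = (-79 + 18)*75 = -61*75 = -4575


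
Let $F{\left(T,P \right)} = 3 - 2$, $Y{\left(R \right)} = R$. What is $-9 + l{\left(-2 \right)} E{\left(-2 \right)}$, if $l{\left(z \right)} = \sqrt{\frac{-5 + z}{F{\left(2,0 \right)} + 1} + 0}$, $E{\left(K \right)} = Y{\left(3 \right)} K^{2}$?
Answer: $-9 + 6 i \sqrt{14} \approx -9.0 + 22.45 i$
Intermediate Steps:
$F{\left(T,P \right)} = 1$ ($F{\left(T,P \right)} = 3 - 2 = 1$)
$E{\left(K \right)} = 3 K^{2}$
$l{\left(z \right)} = \sqrt{- \frac{5}{2} + \frac{z}{2}}$ ($l{\left(z \right)} = \sqrt{\frac{-5 + z}{1 + 1} + 0} = \sqrt{\frac{-5 + z}{2} + 0} = \sqrt{\left(-5 + z\right) \frac{1}{2} + 0} = \sqrt{\left(- \frac{5}{2} + \frac{z}{2}\right) + 0} = \sqrt{- \frac{5}{2} + \frac{z}{2}}$)
$-9 + l{\left(-2 \right)} E{\left(-2 \right)} = -9 + \frac{\sqrt{-10 + 2 \left(-2\right)}}{2} \cdot 3 \left(-2\right)^{2} = -9 + \frac{\sqrt{-10 - 4}}{2} \cdot 3 \cdot 4 = -9 + \frac{\sqrt{-14}}{2} \cdot 12 = -9 + \frac{i \sqrt{14}}{2} \cdot 12 = -9 + 6 i \sqrt{14}$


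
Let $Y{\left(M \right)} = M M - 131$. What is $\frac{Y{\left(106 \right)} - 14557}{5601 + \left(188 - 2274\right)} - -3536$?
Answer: $\frac{12425588}{3515} \approx 3535.0$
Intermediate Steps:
$Y{\left(M \right)} = -131 + M^{2}$ ($Y{\left(M \right)} = M^{2} - 131 = -131 + M^{2}$)
$\frac{Y{\left(106 \right)} - 14557}{5601 + \left(188 - 2274\right)} - -3536 = \frac{\left(-131 + 106^{2}\right) - 14557}{5601 + \left(188 - 2274\right)} - -3536 = \frac{\left(-131 + 11236\right) - 14557}{5601 - 2086} + 3536 = \frac{11105 - 14557}{3515} + 3536 = \left(-3452\right) \frac{1}{3515} + 3536 = - \frac{3452}{3515} + 3536 = \frac{12425588}{3515}$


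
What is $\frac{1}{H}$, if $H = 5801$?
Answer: $\frac{1}{5801} \approx 0.00017238$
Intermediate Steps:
$\frac{1}{H} = \frac{1}{5801}$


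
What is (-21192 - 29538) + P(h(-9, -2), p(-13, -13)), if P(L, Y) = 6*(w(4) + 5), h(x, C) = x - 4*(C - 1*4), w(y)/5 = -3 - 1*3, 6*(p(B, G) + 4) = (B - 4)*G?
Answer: -50880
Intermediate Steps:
p(B, G) = -4 + G*(-4 + B)/6 (p(B, G) = -4 + ((B - 4)*G)/6 = -4 + ((-4 + B)*G)/6 = -4 + (G*(-4 + B))/6 = -4 + G*(-4 + B)/6)
w(y) = -30 (w(y) = 5*(-3 - 1*3) = 5*(-3 - 3) = 5*(-6) = -30)
h(x, C) = 16 + x - 4*C (h(x, C) = x - 4*(C - 4) = x - 4*(-4 + C) = x + (16 - 4*C) = 16 + x - 4*C)
P(L, Y) = -150 (P(L, Y) = 6*(-30 + 5) = 6*(-25) = -150)
(-21192 - 29538) + P(h(-9, -2), p(-13, -13)) = (-21192 - 29538) - 150 = -50730 - 150 = -50880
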